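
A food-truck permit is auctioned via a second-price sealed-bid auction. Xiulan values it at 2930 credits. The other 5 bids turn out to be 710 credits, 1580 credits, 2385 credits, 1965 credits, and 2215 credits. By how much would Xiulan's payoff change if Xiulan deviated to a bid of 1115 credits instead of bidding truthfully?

-545 credits

The highest competing bid is 2385 credits.
Bidding truthfully at 2930 credits: Xiulan has the top bid, wins, and pays the second-highest bid 2385 credits. Payoff = 2930 credits − 2385 credits = 545 credits.
Bidding 1115 credits: the top bid is 2385 credits (a rival), so Xiulan loses. Payoff = 0 credits.
Change = 0 credits − 545 credits = -545 credits.
Deviating from a truthful bid can only lose payoff in a second-price auction — never gain.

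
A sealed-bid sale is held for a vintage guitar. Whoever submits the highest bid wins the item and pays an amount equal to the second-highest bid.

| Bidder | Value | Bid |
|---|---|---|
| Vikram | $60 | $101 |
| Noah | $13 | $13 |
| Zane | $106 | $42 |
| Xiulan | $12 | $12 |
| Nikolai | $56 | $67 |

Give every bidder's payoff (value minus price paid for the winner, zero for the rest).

Ranking the bids: Vikram $101 > Nikolai $67 > Zane $42 > Noah $13 > Xiulan $12.
Vikram has the top bid and wins; the price is the second-highest bid, $67.
Vikram's payoff = $60 − $67 = -$7. All other bidders lose, so their payoff is 0.

Payoffs: Vikram -$7, Noah $0, Zane $0, Xiulan $0, Nikolai $0.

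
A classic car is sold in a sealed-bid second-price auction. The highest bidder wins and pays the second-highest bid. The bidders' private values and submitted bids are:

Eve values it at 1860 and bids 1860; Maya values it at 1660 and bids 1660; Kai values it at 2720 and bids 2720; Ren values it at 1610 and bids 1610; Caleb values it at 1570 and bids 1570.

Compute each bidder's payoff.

Payoffs: Eve 0, Maya 0, Kai 860, Ren 0, Caleb 0.

Sorted high to low: Kai 2720; Eve 1860; Maya 1660; Ren 1610; Caleb 1570.
Kai has the top bid and wins; the price is the second-highest bid, 1860.
Kai's payoff = 2720 − 1860 = 860. All other bidders lose, so their payoff is 0.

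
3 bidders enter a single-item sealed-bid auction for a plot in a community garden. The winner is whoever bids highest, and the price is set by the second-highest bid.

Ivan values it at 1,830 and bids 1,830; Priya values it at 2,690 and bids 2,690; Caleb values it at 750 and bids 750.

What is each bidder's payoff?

Ivan 0, Priya 860, Caleb 0.

Ordered from highest: Priya 2,690; Ivan 1,830; Caleb 750.
Priya has the top bid and wins; the price is the second-highest bid, 1,830.
Priya's payoff = 2,690 − 1,830 = 860. All other bidders lose, so their payoff is 0.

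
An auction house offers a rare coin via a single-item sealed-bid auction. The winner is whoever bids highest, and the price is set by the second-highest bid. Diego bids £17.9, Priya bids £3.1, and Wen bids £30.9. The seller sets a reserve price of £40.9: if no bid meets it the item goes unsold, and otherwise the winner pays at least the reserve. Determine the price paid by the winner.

Sorted high to low: Wen £30.9; Diego £17.9; Priya £3.1.
The top bid £30.9 is below the reserve £40.9, so the item goes unsold and nothing is paid.

unsold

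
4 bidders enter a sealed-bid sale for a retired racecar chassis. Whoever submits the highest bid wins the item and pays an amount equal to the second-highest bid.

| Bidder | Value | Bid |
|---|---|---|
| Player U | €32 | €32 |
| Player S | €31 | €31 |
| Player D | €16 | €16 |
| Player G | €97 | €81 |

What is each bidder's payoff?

Payoffs: Player U €0, Player S €0, Player D €0, Player G €65.

Ranking the bids: Player G €81 > Player U €32 > Player S €31 > Player D €16.
Player G has the top bid and wins; the price is the second-highest bid, €32.
Player G's payoff = €97 − €32 = €65. All other bidders lose, so their payoff is 0.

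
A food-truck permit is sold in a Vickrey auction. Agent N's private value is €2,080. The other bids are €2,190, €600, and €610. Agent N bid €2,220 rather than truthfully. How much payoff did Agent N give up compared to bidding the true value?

Regret: €110.

The highest competing bid is €2,190.
Bidding truthfully at €2,080: the top bid is €2,190 (a rival), so Agent N loses. Payoff = €0.
Bidding €2,220: Agent N has the top bid, wins, and pays the second-highest bid €2,190. Payoff = €2,080 − €2,190 = -€110.
Regret = truthful payoff − actual payoff = €0 − -€110 = €110.
This is the dominant-strategy logic: truthful bidding weakly beats any alternative.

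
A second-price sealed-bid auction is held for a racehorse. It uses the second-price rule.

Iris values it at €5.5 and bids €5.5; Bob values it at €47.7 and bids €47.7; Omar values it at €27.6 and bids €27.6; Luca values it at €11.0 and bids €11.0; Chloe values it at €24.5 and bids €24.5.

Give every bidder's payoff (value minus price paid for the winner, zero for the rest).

Payoffs: Iris €0.0, Bob €20.1, Omar €0.0, Luca €0.0, Chloe €0.0.

Bids in descending order: Bob €47.7 > Omar €27.6 > Chloe €24.5 > Luca €11.0 > Iris €5.5.
Bob has the top bid and wins; the price is the second-highest bid, €27.6.
Bob's payoff = €47.7 − €27.6 = €20.1. All other bidders lose, so their payoff is 0.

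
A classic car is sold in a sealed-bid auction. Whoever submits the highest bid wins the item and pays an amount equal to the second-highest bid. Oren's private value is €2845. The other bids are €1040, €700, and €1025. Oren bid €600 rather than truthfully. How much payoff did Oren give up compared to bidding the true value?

Regret: €1805.

The highest competing bid is €1040.
Bidding truthfully at €2845: Oren has the top bid, wins, and pays the second-highest bid €1040. Payoff = €2845 − €1040 = €1805.
Bidding €600: the top bid is €1040 (a rival), so Oren loses. Payoff = €0.
Regret = truthful payoff − actual payoff = €1805 − €0 = €1805.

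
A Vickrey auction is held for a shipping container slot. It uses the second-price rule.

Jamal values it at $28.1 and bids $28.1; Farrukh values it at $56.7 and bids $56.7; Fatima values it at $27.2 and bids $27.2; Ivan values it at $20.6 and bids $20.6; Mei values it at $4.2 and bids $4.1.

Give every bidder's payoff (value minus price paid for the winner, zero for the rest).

Ordered from highest: Farrukh $56.7; Jamal $28.1; Fatima $27.2; Ivan $20.6; Mei $4.1.
Farrukh has the top bid and wins; the price is the second-highest bid, $28.1.
Farrukh's payoff = $56.7 − $28.1 = $28.6. All other bidders lose, so their payoff is 0.

Jamal $0.0, Farrukh $28.6, Fatima $0.0, Ivan $0.0, Mei $0.0.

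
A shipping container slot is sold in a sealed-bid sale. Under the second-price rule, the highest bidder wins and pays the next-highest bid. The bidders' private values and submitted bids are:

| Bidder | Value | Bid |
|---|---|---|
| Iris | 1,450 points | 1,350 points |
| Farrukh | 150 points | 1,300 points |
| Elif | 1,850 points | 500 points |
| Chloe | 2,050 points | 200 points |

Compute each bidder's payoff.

Ordered from highest: Iris 1,350 points; Farrukh 1,300 points; Elif 500 points; Chloe 200 points.
Iris has the top bid and wins; the price is the second-highest bid, 1,300 points.
Iris's payoff = 1,450 points − 1,300 points = 150 points. All other bidders lose, so their payoff is 0.

Iris 150 points, Farrukh 0 points, Elif 0 points, Chloe 0 points.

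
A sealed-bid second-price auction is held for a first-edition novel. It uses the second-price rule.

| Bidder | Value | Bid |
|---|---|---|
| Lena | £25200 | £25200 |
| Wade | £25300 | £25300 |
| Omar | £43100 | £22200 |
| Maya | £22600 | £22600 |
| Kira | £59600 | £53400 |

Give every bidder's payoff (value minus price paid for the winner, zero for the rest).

Bids in descending order: Kira £53400, then Wade £25300, then Lena £25200, then Maya £22600, then Omar £22200.
Kira has the top bid and wins; the price is the second-highest bid, £25300.
Kira's payoff = £59600 − £25300 = £34300. All other bidders lose, so their payoff is 0.

Payoffs: Lena £0, Wade £0, Omar £0, Maya £0, Kira £34300.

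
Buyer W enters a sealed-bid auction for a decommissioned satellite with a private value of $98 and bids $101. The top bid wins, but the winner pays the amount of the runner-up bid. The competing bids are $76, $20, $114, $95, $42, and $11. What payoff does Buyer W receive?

Buyer W's payoff: $0.

Highest competing bid: $114.
Buyer W's bid $101 is not the highest, so Buyer W loses, pays nothing, and earns zero payoff.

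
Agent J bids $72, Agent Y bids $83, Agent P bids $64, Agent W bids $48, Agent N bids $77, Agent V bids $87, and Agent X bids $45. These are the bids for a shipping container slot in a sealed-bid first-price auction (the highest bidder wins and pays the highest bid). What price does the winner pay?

$87

Sorted high to low: Agent V $87, then Agent Y $83, then Agent N $77, then Agent J $72, then Agent P $64, then Agent W $48, then Agent X $45.
Agent V is the highest bidder, so Agent V wins.
Under the first-price rule, the price is the highest bid: $87.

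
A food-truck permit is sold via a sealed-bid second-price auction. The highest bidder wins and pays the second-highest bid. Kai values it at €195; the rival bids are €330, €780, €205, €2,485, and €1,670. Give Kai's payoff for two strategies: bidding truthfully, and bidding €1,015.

The highest competing bid is €2,485.
Bidding truthfully at €195: the top bid is €2,485 (a rival), so Kai loses. Payoff = €0.
Bidding €1,015: the top bid is €2,485 (a rival), so Kai loses. Payoff = €0.

(a) €0  (b) €0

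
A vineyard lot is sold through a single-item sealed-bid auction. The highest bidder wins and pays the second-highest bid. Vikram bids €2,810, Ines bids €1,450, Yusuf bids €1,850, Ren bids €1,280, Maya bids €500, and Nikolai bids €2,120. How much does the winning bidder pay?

The winner pays €2,120.

Ranking the bids: Vikram €2,810, then Nikolai €2,120, then Yusuf €1,850, then Ines €1,450, then Ren €1,280, then Maya €500.
Vikram has the highest bid, so Vikram wins.
The second-highest bid is €2,120, so that is what Vikram pays.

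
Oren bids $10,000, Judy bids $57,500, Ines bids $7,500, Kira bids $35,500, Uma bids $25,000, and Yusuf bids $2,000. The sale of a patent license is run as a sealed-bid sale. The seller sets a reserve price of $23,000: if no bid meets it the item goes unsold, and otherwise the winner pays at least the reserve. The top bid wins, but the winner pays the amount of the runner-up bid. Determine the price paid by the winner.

Price paid: $35,500.

Ranking the bids: Judy $57,500; Kira $35,500; Uma $25,000; Oren $10,000; Ines $7,500; Yusuf $2,000.
Judy has the highest bid, so Judy wins.
The second-highest bid is $35,500, which exceeds the reserve, so that sets the price.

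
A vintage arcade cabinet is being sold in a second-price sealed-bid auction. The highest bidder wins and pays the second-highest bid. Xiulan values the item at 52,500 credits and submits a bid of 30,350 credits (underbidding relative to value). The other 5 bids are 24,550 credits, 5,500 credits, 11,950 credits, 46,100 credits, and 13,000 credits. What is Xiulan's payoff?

Highest competing bid: 46,100 credits.
Xiulan's bid 30,350 credits is not the highest, so Xiulan loses, pays nothing, and earns zero payoff.

Xiulan's payoff: 0 credits.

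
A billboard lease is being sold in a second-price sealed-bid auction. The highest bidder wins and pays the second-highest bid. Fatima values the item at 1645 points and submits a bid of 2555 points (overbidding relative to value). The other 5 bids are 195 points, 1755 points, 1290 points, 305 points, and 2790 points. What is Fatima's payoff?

0 points

Highest competing bid: 2790 points.
Fatima's bid 2555 points is not the highest, so Fatima loses, pays nothing, and earns zero payoff.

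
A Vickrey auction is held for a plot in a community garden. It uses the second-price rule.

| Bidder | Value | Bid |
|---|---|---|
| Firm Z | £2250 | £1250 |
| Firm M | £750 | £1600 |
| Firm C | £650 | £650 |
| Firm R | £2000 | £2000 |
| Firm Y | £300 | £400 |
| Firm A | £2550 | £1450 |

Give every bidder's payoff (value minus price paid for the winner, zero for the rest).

Sorted high to low: Firm R £2000; Firm M £1600; Firm A £1450; Firm Z £1250; Firm C £650; Firm Y £400.
Firm R has the top bid and wins; the price is the second-highest bid, £1600.
Firm R's payoff = £2000 − £1600 = £400. All other bidders lose, so their payoff is 0.

Firm Z £0, Firm M £0, Firm C £0, Firm R £400, Firm Y £0, Firm A £0.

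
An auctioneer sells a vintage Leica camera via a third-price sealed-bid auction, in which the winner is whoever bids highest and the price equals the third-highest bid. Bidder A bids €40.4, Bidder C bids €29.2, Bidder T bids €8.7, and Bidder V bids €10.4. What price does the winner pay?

Bids in descending order: Bidder A €40.4, then Bidder C €29.2, then Bidder V €10.4, then Bidder T €8.7.
Bidder A is the highest bidder, so Bidder A wins.
Under the third-price rule, the price is the third-highest bid: €10.4.

€10.4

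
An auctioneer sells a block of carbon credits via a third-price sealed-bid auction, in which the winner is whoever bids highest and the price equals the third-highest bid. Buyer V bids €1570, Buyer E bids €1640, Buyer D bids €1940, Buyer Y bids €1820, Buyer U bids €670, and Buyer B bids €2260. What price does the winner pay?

Bids in descending order: Buyer B €2260, then Buyer D €1940, then Buyer Y €1820, then Buyer E €1640, then Buyer V €1570, then Buyer U €670.
Buyer B is the highest bidder, so Buyer B wins.
Under the third-price rule, the price is the third-highest bid: €1820.

€1820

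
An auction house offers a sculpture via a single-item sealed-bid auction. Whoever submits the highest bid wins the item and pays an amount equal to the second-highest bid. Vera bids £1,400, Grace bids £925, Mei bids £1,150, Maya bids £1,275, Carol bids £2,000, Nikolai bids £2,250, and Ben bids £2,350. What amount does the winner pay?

£2,250

Sorted high to low: Ben £2,350 > Nikolai £2,250 > Carol £2,000 > Vera £1,400 > Maya £1,275 > Mei £1,150 > Grace £925.
Ben has the highest bid, so Ben wins.
The second-highest bid is £2,250, so that is what Ben pays.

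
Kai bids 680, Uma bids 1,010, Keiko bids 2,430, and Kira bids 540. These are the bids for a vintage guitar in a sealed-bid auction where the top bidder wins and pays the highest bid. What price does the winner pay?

The winner pays 2,430.

Ranking the bids: Keiko 2,430, then Uma 1,010, then Kai 680, then Kira 540.
Keiko is the highest bidder, so Keiko wins.
Under the first-price rule, the price is the highest bid: 2,430.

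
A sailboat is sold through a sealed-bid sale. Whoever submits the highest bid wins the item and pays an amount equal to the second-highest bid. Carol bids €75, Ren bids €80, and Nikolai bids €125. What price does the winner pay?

€80

Ordered from highest: Nikolai €125; Ren €80; Carol €75.
Nikolai has the highest bid, so Nikolai wins.
The second-highest bid is €80, so that is what Nikolai pays.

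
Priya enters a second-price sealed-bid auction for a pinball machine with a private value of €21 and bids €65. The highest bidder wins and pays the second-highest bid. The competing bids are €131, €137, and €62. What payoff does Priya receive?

Priya's payoff: €0.

Highest competing bid: €137.
Priya's bid €65 is not the highest, so Priya loses, pays nothing, and earns zero payoff.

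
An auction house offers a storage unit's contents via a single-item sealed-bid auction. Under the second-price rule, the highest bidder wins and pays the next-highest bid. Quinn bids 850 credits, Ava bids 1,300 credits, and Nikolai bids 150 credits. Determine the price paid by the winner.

Price paid: 850 credits.

Ordered from highest: Ava 1,300 credits > Quinn 850 credits > Nikolai 150 credits.
Ava has the highest bid, so Ava wins.
The second-highest bid is 850 credits, so that is what Ava pays.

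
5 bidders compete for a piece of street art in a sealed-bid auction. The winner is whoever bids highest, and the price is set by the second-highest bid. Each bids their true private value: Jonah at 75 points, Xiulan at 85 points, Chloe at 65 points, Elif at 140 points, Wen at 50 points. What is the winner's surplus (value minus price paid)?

55 points

Bids in descending order: Elif 140 points, then Xiulan 85 points, then Jonah 75 points, then Chloe 65 points, then Wen 50 points.
Elif wins with the top bid and pays the second-highest, 85 points.
Surplus = 140 points − 85 points = 55 points.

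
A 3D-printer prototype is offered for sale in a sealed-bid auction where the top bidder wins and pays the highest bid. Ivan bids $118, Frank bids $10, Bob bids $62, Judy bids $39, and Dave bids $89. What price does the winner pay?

Sorted high to low: Ivan $118 > Dave $89 > Bob $62 > Judy $39 > Frank $10.
Ivan is the highest bidder, so Ivan wins.
Under the first-price rule, the price is the highest bid: $118.

Price paid: $118.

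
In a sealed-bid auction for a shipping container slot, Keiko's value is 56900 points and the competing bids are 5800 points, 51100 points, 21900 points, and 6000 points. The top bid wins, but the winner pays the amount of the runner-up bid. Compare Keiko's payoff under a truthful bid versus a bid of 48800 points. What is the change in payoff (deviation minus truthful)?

Payoff change: -5800 points.

The highest competing bid is 51100 points.
Bidding truthfully at 56900 points: Keiko has the top bid, wins, and pays the second-highest bid 51100 points. Payoff = 56900 points − 51100 points = 5800 points.
Bidding 48800 points: the top bid is 51100 points (a rival), so Keiko loses. Payoff = 0 points.
Change = 0 points − 5800 points = -5800 points.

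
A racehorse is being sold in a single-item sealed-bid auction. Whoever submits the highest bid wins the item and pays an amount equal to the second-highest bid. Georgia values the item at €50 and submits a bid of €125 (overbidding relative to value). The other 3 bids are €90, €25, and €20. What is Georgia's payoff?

Payoff = -€40.

Highest competing bid: €90.
Georgia's bid €125 is the highest overall, so Georgia wins and pays the second-highest bid, €90.
Payoff = value − price = €50 − €90 = -€40.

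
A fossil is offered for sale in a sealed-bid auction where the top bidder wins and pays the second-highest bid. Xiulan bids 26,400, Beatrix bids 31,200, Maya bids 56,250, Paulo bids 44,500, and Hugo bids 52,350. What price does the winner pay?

Ordered from highest: Maya 56,250, then Hugo 52,350, then Paulo 44,500, then Beatrix 31,200, then Xiulan 26,400.
Maya is the highest bidder, so Maya wins.
Under the second-price rule, the price is the second-highest bid: 52,350.

52,350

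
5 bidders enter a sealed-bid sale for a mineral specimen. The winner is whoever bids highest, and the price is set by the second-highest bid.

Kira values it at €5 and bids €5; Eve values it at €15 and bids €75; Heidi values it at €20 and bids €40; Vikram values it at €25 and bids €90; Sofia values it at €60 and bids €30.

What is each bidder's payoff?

Kira €0, Eve €0, Heidi €0, Vikram -€50, Sofia €0.

Ranking the bids: Vikram €90; Eve €75; Heidi €40; Sofia €30; Kira €5.
Vikram has the top bid and wins; the price is the second-highest bid, €75.
Vikram's payoff = €25 − €75 = -€50. All other bidders lose, so their payoff is 0.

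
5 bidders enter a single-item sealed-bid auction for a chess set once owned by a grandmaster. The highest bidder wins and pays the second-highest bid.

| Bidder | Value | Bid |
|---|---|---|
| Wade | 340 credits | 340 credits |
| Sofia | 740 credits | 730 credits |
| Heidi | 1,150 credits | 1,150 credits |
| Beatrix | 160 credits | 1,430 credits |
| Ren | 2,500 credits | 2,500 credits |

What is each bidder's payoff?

Ordered from highest: Ren 2,500 credits > Beatrix 1,430 credits > Heidi 1,150 credits > Sofia 730 credits > Wade 340 credits.
Ren has the top bid and wins; the price is the second-highest bid, 1,430 credits.
Ren's payoff = 2,500 credits − 1,430 credits = 1,070 credits. All other bidders lose, so their payoff is 0.

Payoffs: Wade 0 credits, Sofia 0 credits, Heidi 0 credits, Beatrix 0 credits, Ren 1,070 credits.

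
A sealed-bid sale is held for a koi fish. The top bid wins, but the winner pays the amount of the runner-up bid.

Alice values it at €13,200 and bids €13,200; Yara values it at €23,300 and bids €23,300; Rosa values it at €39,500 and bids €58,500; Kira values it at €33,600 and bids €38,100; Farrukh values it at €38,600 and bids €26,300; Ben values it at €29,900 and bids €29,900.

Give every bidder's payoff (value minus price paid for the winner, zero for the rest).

Ordered from highest: Rosa €58,500, then Kira €38,100, then Ben €29,900, then Farrukh €26,300, then Yara €23,300, then Alice €13,200.
Rosa has the top bid and wins; the price is the second-highest bid, €38,100.
Rosa's payoff = €39,500 − €38,100 = €1,400. All other bidders lose, so their payoff is 0.

Payoffs: Alice €0, Yara €0, Rosa €1,400, Kira €0, Farrukh €0, Ben €0.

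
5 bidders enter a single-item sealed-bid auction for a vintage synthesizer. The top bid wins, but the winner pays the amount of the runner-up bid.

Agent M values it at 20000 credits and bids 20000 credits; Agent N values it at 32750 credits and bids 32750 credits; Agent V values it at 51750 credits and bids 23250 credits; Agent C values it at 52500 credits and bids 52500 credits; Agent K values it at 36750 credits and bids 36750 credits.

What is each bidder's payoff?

Ordered from highest: Agent C 52500 credits; Agent K 36750 credits; Agent N 32750 credits; Agent V 23250 credits; Agent M 20000 credits.
Agent C has the top bid and wins; the price is the second-highest bid, 36750 credits.
Agent C's payoff = 52500 credits − 36750 credits = 15750 credits. All other bidders lose, so their payoff is 0.

Payoffs: Agent M 0 credits, Agent N 0 credits, Agent V 0 credits, Agent C 15750 credits, Agent K 0 credits.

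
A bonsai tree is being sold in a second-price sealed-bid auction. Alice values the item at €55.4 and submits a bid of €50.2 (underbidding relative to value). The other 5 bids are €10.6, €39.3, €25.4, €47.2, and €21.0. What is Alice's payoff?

Payoff = €8.2.

Highest competing bid: €47.2.
Alice's bid €50.2 is the highest overall, so Alice wins and pays the second-highest bid, €47.2.
Payoff = value − price = €55.4 − €47.2 = €8.2.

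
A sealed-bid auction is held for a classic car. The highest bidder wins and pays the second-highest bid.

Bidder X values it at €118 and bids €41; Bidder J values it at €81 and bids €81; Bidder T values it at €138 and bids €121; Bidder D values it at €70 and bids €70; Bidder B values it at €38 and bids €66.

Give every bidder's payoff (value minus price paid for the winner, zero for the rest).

Bidder X €0, Bidder J €0, Bidder T €57, Bidder D €0, Bidder B €0.

Ranking the bids: Bidder T €121 > Bidder J €81 > Bidder D €70 > Bidder B €66 > Bidder X €41.
Bidder T has the top bid and wins; the price is the second-highest bid, €81.
Bidder T's payoff = €138 − €81 = €57. All other bidders lose, so their payoff is 0.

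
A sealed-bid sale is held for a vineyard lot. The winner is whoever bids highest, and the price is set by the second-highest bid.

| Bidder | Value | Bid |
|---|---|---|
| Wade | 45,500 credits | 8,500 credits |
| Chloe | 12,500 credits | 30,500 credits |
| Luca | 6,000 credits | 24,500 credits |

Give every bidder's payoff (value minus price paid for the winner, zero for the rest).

Payoffs: Wade 0 credits, Chloe -12,000 credits, Luca 0 credits.

Bids in descending order: Chloe 30,500 credits; Luca 24,500 credits; Wade 8,500 credits.
Chloe has the top bid and wins; the price is the second-highest bid, 24,500 credits.
Chloe's payoff = 12,500 credits − 24,500 credits = -12,000 credits. All other bidders lose, so their payoff is 0.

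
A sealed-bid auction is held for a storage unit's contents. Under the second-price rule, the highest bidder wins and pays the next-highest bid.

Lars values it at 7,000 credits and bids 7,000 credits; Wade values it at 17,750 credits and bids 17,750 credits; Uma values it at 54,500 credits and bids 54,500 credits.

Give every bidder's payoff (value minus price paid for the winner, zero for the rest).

Sorted high to low: Uma 54,500 credits; Wade 17,750 credits; Lars 7,000 credits.
Uma has the top bid and wins; the price is the second-highest bid, 17,750 credits.
Uma's payoff = 54,500 credits − 17,750 credits = 36,750 credits. All other bidders lose, so their payoff is 0.

Payoffs: Lars 0 credits, Wade 0 credits, Uma 36,750 credits.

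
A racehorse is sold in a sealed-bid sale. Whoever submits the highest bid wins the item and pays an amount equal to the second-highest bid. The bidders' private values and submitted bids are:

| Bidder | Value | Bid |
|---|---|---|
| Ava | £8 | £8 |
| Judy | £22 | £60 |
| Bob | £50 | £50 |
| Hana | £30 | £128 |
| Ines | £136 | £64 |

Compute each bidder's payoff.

Payoffs: Ava £0, Judy £0, Bob £0, Hana -£34, Ines £0.

Ranking the bids: Hana £128, then Ines £64, then Judy £60, then Bob £50, then Ava £8.
Hana has the top bid and wins; the price is the second-highest bid, £64.
Hana's payoff = £30 − £64 = -£34. All other bidders lose, so their payoff is 0.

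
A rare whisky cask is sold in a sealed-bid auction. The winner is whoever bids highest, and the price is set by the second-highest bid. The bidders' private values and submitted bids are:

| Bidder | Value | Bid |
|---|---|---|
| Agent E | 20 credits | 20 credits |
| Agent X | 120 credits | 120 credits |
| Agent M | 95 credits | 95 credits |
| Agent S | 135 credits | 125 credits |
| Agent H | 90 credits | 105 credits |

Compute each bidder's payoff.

Ordered from highest: Agent S 125 credits, then Agent X 120 credits, then Agent H 105 credits, then Agent M 95 credits, then Agent E 20 credits.
Agent S has the top bid and wins; the price is the second-highest bid, 120 credits.
Agent S's payoff = 135 credits − 120 credits = 15 credits. All other bidders lose, so their payoff is 0.

Agent E 0 credits, Agent X 0 credits, Agent M 0 credits, Agent S 15 credits, Agent H 0 credits.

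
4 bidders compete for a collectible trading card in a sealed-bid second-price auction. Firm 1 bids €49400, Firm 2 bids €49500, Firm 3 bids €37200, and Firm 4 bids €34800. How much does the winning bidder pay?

Ordered from highest: Firm 2 €49500, then Firm 1 €49400, then Firm 3 €37200, then Firm 4 €34800.
Firm 2 has the highest bid, so Firm 2 wins.
The second-highest bid is €49400, so that is what Firm 2 pays.

€49400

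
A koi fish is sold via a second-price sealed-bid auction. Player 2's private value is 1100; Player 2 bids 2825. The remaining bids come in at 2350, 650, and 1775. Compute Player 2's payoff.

Highest competing bid: 2350.
Player 2's bid 2825 is the highest overall, so Player 2 wins and pays the second-highest bid, 2350.
Payoff = value − price = 1100 − 2350 = -1250.

-1250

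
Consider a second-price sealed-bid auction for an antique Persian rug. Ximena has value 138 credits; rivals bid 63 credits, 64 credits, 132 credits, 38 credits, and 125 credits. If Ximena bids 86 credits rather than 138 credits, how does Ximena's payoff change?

The highest competing bid is 132 credits.
Bidding truthfully at 138 credits: Ximena has the top bid, wins, and pays the second-highest bid 132 credits. Payoff = 138 credits − 132 credits = 6 credits.
Bidding 86 credits: the top bid is 132 credits (a rival), so Ximena loses. Payoff = 0 credits.
Change = 0 credits − 6 credits = -6 credits.

-6 credits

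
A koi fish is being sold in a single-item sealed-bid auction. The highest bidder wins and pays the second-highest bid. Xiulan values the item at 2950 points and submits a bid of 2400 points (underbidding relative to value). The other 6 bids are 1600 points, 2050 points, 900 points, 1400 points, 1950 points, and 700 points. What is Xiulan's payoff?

Highest competing bid: 2050 points.
Xiulan's bid 2400 points is the highest overall, so Xiulan wins and pays the second-highest bid, 2050 points.
Payoff = value − price = 2950 points − 2050 points = 900 points.

900 points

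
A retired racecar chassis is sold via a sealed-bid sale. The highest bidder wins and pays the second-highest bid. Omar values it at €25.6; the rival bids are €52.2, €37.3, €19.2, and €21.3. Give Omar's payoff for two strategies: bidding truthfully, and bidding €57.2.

The highest competing bid is €52.2.
Bidding truthfully at €25.6: the top bid is €52.2 (a rival), so Omar loses. Payoff = €0.0.
Bidding €57.2: Omar has the top bid, wins, and pays the second-highest bid €52.2. Payoff = €25.6 − €52.2 = -€26.6.
Deviating from a truthful bid can only lose payoff in a second-price auction — never gain.

(a) €0.0  (b) -€26.6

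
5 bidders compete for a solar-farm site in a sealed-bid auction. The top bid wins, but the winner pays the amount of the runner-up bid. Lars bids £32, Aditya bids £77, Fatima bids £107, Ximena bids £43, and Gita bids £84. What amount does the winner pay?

Sorted high to low: Fatima £107; Gita £84; Aditya £77; Ximena £43; Lars £32.
Fatima has the highest bid, so Fatima wins.
The second-highest bid is £84, so that is what Fatima pays.

£84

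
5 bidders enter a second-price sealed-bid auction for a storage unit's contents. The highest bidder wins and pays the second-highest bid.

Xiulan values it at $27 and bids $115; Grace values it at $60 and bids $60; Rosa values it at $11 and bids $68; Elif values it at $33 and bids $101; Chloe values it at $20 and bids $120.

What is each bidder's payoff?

Ordered from highest: Chloe $120 > Xiulan $115 > Elif $101 > Rosa $68 > Grace $60.
Chloe has the top bid and wins; the price is the second-highest bid, $115.
Chloe's payoff = $20 − $115 = -$95. All other bidders lose, so their payoff is 0.

Payoffs: Xiulan $0, Grace $0, Rosa $0, Elif $0, Chloe -$95.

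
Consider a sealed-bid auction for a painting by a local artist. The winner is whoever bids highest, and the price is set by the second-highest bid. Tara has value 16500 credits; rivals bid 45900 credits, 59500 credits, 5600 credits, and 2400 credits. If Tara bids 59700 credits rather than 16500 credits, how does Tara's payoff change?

Payoff change: -43000 credits.

The highest competing bid is 59500 credits.
Bidding truthfully at 16500 credits: the top bid is 59500 credits (a rival), so Tara loses. Payoff = 0 credits.
Bidding 59700 credits: Tara has the top bid, wins, and pays the second-highest bid 59500 credits. Payoff = 16500 credits − 59500 credits = -43000 credits.
Change = -43000 credits − 0 credits = -43000 credits.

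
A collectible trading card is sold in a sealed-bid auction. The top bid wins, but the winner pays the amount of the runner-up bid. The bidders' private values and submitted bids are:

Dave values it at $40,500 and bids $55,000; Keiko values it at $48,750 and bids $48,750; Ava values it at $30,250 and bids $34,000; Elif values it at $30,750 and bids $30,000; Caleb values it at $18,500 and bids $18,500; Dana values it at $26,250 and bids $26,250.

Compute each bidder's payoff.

Bids in descending order: Dave $55,000 > Keiko $48,750 > Ava $34,000 > Elif $30,000 > Dana $26,250 > Caleb $18,500.
Dave has the top bid and wins; the price is the second-highest bid, $48,750.
Dave's payoff = $40,500 − $48,750 = -$8,250. All other bidders lose, so their payoff is 0.

Dave -$8,250, Keiko $0, Ava $0, Elif $0, Caleb $0, Dana $0.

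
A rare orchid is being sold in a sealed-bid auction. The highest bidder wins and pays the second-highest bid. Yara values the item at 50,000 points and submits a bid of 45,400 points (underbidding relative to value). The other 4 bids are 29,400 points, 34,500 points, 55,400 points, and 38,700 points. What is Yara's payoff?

Yara's payoff: 0 points.

Highest competing bid: 55,400 points.
Yara's bid 45,400 points is not the highest, so Yara loses, pays nothing, and earns zero payoff.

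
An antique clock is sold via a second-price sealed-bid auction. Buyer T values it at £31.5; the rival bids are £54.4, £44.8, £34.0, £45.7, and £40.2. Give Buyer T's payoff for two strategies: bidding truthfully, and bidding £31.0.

(a) £0.0  (b) £0.0

The highest competing bid is £54.4.
Bidding truthfully at £31.5: the top bid is £54.4 (a rival), so Buyer T loses. Payoff = £0.0.
Bidding £31.0: the top bid is £54.4 (a rival), so Buyer T loses. Payoff = £0.0.
The bid only affects whether you win, not the price — here both bids land on the same side of the top rival bid, so the deviation is payoff-neutral.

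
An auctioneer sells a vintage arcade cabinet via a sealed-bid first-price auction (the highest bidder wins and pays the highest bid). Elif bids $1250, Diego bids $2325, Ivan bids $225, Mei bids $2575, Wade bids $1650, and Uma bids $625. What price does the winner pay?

Bids in descending order: Mei $2575; Diego $2325; Wade $1650; Elif $1250; Uma $625; Ivan $225.
Mei is the highest bidder, so Mei wins.
Under the first-price rule, the price is the highest bid: $2575.

The winner pays $2575.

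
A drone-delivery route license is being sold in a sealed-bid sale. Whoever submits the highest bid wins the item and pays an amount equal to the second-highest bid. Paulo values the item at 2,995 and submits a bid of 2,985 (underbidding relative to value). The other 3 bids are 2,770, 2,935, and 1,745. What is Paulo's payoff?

Highest competing bid: 2,935.
Paulo's bid 2,985 is the highest overall, so Paulo wins and pays the second-highest bid, 2,935.
Payoff = value − price = 2,995 − 2,935 = 60.

Payoff = 60.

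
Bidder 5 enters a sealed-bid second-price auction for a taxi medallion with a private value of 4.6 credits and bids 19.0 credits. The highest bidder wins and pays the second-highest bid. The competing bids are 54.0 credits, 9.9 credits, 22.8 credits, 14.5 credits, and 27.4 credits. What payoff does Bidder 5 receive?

Highest competing bid: 54.0 credits.
Bidder 5's bid 19.0 credits is not the highest, so Bidder 5 loses, pays nothing, and earns zero payoff.

Payoff = 0.0 credits.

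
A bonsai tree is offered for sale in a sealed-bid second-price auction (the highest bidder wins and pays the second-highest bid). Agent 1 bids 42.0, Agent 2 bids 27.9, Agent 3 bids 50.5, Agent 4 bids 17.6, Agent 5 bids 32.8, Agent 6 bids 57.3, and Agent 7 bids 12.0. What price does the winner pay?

The winner pays 50.5.

Ordered from highest: Agent 6 57.3, then Agent 3 50.5, then Agent 1 42.0, then Agent 5 32.8, then Agent 2 27.9, then Agent 4 17.6, then Agent 7 12.0.
Agent 6 is the highest bidder, so Agent 6 wins.
Under the second-price rule, the price is the second-highest bid: 50.5.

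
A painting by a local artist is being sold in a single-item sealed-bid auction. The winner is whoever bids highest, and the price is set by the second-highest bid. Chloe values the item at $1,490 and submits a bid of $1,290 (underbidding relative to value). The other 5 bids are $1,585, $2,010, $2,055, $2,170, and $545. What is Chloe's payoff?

Highest competing bid: $2,170.
Chloe's bid $1,290 is not the highest, so Chloe loses, pays nothing, and earns zero payoff.

Payoff = $0.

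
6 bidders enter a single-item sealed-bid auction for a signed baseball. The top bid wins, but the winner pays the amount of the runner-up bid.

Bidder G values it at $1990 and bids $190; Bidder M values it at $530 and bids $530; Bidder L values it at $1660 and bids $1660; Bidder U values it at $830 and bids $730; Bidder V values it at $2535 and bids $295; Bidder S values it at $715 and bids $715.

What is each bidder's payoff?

Payoffs: Bidder G $0, Bidder M $0, Bidder L $930, Bidder U $0, Bidder V $0, Bidder S $0.

Ordered from highest: Bidder L $1660 > Bidder U $730 > Bidder S $715 > Bidder M $530 > Bidder V $295 > Bidder G $190.
Bidder L has the top bid and wins; the price is the second-highest bid, $730.
Bidder L's payoff = $1660 − $730 = $930. All other bidders lose, so their payoff is 0.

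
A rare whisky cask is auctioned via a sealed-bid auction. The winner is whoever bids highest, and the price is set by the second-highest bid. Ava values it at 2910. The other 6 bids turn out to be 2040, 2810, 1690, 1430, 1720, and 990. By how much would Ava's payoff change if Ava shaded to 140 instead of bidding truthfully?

Payoff change: -100.

The highest competing bid is 2810.
Bidding truthfully at 2910: Ava has the top bid, wins, and pays the second-highest bid 2810. Payoff = 2910 − 2810 = 100.
Bidding 140: the top bid is 2810 (a rival), so Ava loses. Payoff = 0.
Change = 0 − 100 = -100.
This is the dominant-strategy logic: truthful bidding weakly beats any alternative.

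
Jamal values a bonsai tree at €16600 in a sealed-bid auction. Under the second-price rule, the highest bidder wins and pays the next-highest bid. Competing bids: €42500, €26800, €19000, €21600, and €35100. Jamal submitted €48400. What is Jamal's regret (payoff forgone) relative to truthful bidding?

The highest competing bid is €42500.
Bidding truthfully at €16600: the top bid is €42500 (a rival), so Jamal loses. Payoff = €0.
Bidding €48400: Jamal has the top bid, wins, and pays the second-highest bid €42500. Payoff = €16600 − €42500 = -€25900.
Regret = truthful payoff − actual payoff = €0 − -€25900 = €25900.
This is the dominant-strategy logic: truthful bidding weakly beats any alternative.

Payoff forgone: €25900.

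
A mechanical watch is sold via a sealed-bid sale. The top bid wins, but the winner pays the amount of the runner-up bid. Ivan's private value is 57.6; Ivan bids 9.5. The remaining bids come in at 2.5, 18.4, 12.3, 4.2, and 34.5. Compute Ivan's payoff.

Payoff = 0.0.

Highest competing bid: 34.5.
Ivan's bid 9.5 is not the highest, so Ivan loses, pays nothing, and earns zero payoff.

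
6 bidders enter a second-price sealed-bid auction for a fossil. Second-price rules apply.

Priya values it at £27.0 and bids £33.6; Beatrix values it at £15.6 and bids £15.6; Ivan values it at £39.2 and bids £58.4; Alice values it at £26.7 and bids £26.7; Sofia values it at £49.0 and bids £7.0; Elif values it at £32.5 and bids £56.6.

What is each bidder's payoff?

Ordered from highest: Ivan £58.4; Elif £56.6; Priya £33.6; Alice £26.7; Beatrix £15.6; Sofia £7.0.
Ivan has the top bid and wins; the price is the second-highest bid, £56.6.
Ivan's payoff = £39.2 − £56.6 = -£17.4. All other bidders lose, so their payoff is 0.

Payoffs: Priya £0.0, Beatrix £0.0, Ivan -£17.4, Alice £0.0, Sofia £0.0, Elif £0.0.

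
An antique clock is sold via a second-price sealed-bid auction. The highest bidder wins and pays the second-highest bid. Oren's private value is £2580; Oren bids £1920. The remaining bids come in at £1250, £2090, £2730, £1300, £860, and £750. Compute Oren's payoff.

Highest competing bid: £2730.
Oren's bid £1920 is not the highest, so Oren loses, pays nothing, and earns zero payoff.

Oren's payoff: £0.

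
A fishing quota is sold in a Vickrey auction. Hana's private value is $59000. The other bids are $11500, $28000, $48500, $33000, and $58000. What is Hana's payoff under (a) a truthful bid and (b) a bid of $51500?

(a) $1000  (b) $0

The highest competing bid is $58000.
Bidding truthfully at $59000: Hana has the top bid, wins, and pays the second-highest bid $58000. Payoff = $59000 − $58000 = $1000.
Bidding $51500: the top bid is $58000 (a rival), so Hana loses. Payoff = $0.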